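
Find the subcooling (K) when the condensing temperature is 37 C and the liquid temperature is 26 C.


Subcooling = T_cond - T_liquid
Subcooling = 37 - 26
Subcooling = 11 K

11


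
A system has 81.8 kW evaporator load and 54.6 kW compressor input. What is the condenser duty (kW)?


Q_cond = Q_evap + W
Q_cond = 81.8 + 54.6
Q_cond = 136.4 kW

136.4


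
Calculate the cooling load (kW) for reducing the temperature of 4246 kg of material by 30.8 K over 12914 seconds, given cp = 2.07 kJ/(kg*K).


Q = m * cp * dT / t
Q = 4246 * 2.07 * 30.8 / 12914
Q = 20.962 kW

20.962


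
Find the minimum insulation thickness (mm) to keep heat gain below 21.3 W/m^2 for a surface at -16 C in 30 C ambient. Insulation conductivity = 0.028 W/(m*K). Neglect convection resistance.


dT = 30 - (-16) = 46 K
thickness = k * dT / q_max * 1000
thickness = 0.028 * 46 / 21.3 * 1000
thickness = 60.5 mm

60.5


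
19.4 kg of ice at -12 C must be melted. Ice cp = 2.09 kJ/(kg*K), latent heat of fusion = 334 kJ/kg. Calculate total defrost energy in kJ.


Sensible heat = cp * dT = 2.09 * 12 = 25.08 kJ/kg
Total per kg = 25.08 + 334 = 359.08 kJ/kg
Q = m * total = 19.4 * 359.08
Q = 6966.2 kJ

6966.2


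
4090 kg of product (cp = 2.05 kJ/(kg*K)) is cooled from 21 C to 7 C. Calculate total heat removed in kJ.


dT = 21 - (7) = 14 K
Q = m * cp * dT = 4090 * 2.05 * 14
Q = 117383 kJ

117383


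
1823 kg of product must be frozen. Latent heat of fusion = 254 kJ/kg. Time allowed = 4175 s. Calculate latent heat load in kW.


Q_lat = m * h_fg / t
Q_lat = 1823 * 254 / 4175
Q_lat = 110.91 kW

110.91


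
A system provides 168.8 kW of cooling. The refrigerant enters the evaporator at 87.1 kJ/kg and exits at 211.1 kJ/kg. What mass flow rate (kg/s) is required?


dh = 211.1 - 87.1 = 124.0 kJ/kg
m_dot = Q / dh = 168.8 / 124.0 = 1.3613 kg/s

1.3613


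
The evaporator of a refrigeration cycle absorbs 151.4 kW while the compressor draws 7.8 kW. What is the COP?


COP = Q_evap / W
COP = 151.4 / 7.8
COP = 19.41

19.41


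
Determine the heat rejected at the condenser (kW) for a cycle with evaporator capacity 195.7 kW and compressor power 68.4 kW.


Q_cond = Q_evap + W
Q_cond = 195.7 + 68.4
Q_cond = 264.1 kW

264.1


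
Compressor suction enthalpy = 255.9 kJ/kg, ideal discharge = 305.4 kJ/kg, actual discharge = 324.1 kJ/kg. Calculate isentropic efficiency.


dh_ideal = 305.4 - 255.9 = 49.5 kJ/kg
dh_actual = 324.1 - 255.9 = 68.2 kJ/kg
eta_s = dh_ideal / dh_actual = 49.5 / 68.2
eta_s = 0.7258

0.7258


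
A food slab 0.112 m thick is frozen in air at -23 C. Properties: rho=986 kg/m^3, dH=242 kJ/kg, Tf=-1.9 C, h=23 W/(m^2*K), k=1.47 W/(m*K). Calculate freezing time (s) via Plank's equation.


dT = -1.9 - (-23) = 21.1 K
term1 = a/(2h) = 0.112/(2*23) = 0.002434782609
term2 = a^2/(8k) = 0.112^2/(8*1.47) = 0.001066666667
t = rho*dH*1000/dT * (term1 + term2)
t = 986*242*1000/21.1 * (0.002434782609 + 0.001066666667)
t = 39597 s

39597


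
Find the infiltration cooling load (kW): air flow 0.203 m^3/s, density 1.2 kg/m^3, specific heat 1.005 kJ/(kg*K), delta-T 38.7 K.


Q = V_dot * rho * cp * dT
Q = 0.203 * 1.2 * 1.005 * 38.7
Q = 9.474 kW

9.474


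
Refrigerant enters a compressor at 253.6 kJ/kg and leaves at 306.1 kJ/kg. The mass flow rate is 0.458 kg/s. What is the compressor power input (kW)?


dh = 306.1 - 253.6 = 52.5 kJ/kg
W = m_dot * dh = 0.458 * 52.5 = 24.05 kW

24.05


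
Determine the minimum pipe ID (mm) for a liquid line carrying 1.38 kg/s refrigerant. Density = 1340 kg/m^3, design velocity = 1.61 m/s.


A = m_dot / (rho * v) = 1.38 / (1340 * 1.61) = 0.0006396588486 m^2
d = sqrt(4*A/pi) * 1000
d = 28.5 mm

28.5


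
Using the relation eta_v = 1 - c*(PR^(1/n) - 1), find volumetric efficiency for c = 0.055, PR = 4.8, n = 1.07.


PR^(1/n) = 4.8^(1/1.07) = 4.33185642
eta_v = 1 - 0.055 * (4.33185642 - 1)
eta_v = 0.8167

0.8167


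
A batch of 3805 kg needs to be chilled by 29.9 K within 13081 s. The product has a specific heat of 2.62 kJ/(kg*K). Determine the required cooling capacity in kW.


Q = m * cp * dT / t
Q = 3805 * 2.62 * 29.9 / 13081
Q = 22.787 kW

22.787


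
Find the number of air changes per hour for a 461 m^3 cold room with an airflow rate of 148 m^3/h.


ACH = flow / volume
ACH = 148 / 461
ACH = 0.321

0.321


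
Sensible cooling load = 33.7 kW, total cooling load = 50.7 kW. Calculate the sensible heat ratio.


SHR = Q_sensible / Q_total
SHR = 33.7 / 50.7
SHR = 0.665

0.665


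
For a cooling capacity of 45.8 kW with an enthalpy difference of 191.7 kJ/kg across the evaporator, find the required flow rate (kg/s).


m_dot = Q / dh
m_dot = 45.8 / 191.7
m_dot = 0.2389 kg/s

0.2389


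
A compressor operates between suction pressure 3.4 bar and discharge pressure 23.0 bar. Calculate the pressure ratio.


PR = P_high / P_low
PR = 23.0 / 3.4
PR = 6.765

6.765


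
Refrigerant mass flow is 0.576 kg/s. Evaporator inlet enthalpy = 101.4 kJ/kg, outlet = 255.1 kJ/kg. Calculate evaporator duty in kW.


dh = 255.1 - 101.4 = 153.7 kJ/kg
Q_evap = m_dot * dh = 0.576 * 153.7
Q_evap = 88.53 kW

88.53


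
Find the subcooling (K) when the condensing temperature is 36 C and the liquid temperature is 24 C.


Subcooling = T_cond - T_liquid
Subcooling = 36 - 24
Subcooling = 12 K

12


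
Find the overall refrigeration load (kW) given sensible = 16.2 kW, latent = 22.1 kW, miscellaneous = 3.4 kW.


Q_total = Q_s + Q_l + Q_misc
Q_total = 16.2 + 22.1 + 3.4
Q_total = 41.7 kW

41.7


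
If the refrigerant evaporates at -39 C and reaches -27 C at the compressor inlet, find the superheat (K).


Superheat = T_suction - T_evap
Superheat = -27 - (-39)
Superheat = 12 K

12


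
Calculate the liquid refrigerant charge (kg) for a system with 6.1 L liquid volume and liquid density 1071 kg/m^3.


Charge = V * rho / 1000
Charge = 6.1 * 1071 / 1000
Charge = 6.53 kg

6.53


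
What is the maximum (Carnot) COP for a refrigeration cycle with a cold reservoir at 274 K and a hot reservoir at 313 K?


dT = 313 - 274 = 39 K
COP_carnot = T_cold / dT = 274 / 39
COP_carnot = 7.026

7.026


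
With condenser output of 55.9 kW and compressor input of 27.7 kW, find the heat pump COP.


COP_hp = Q_cond / W
COP_hp = 55.9 / 27.7
COP_hp = 2.018

2.018


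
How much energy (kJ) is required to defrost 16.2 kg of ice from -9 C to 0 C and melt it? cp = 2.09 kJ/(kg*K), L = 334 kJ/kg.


Sensible heat = cp * dT = 2.09 * 9 = 18.81 kJ/kg
Total per kg = 18.81 + 334 = 352.81 kJ/kg
Q = m * total = 16.2 * 352.81
Q = 5715.5 kJ

5715.5


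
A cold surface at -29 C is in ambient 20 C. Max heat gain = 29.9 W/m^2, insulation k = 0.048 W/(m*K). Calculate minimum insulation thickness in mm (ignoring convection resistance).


dT = 20 - (-29) = 49 K
thickness = k * dT / q_max * 1000
thickness = 0.048 * 49 / 29.9 * 1000
thickness = 78.7 mm

78.7


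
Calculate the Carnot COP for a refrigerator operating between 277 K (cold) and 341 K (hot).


dT = 341 - 277 = 64 K
COP_carnot = T_cold / dT = 277 / 64
COP_carnot = 4.328

4.328


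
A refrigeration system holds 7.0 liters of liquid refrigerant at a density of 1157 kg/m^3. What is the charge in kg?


Charge = V * rho / 1000
Charge = 7.0 * 1157 / 1000
Charge = 8.1 kg

8.1


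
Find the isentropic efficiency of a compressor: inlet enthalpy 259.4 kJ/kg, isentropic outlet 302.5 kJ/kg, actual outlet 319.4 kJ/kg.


dh_ideal = 302.5 - 259.4 = 43.1 kJ/kg
dh_actual = 319.4 - 259.4 = 60.0 kJ/kg
eta_s = dh_ideal / dh_actual = 43.1 / 60.0
eta_s = 0.7183

0.7183


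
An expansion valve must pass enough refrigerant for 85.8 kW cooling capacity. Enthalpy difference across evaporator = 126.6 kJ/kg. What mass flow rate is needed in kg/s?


m_dot = Q / dh
m_dot = 85.8 / 126.6
m_dot = 0.6777 kg/s

0.6777


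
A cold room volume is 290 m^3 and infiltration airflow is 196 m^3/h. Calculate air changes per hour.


ACH = flow / volume
ACH = 196 / 290
ACH = 0.676

0.676


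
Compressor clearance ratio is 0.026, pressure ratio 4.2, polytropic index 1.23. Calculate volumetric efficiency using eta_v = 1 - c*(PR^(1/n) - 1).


PR^(1/n) = 4.2^(1/1.23) = 3.21149123
eta_v = 1 - 0.026 * (3.21149123 - 1)
eta_v = 0.9425

0.9425


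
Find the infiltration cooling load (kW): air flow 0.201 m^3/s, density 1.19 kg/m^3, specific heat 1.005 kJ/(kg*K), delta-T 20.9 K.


Q = V_dot * rho * cp * dT
Q = 0.201 * 1.19 * 1.005 * 20.9
Q = 5.024 kW

5.024


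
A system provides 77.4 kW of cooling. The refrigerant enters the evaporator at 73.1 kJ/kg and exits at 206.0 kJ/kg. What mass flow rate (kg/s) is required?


dh = 206.0 - 73.1 = 132.9 kJ/kg
m_dot = Q / dh = 77.4 / 132.9 = 0.5824 kg/s

0.5824


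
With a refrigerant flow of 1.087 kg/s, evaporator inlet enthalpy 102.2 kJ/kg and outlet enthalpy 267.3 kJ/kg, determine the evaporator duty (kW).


dh = 267.3 - 102.2 = 165.1 kJ/kg
Q_evap = m_dot * dh = 1.087 * 165.1
Q_evap = 179.46 kW

179.46


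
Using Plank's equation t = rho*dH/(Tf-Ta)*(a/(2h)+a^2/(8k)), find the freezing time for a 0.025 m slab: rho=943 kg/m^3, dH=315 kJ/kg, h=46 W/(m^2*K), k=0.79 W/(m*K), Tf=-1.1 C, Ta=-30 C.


dT = -1.1 - (-30) = 28.9 K
term1 = a/(2h) = 0.025/(2*46) = 0.0002717391304
term2 = a^2/(8k) = 0.025^2/(8*0.79) = 0.00009889240506
t = rho*dH*1000/dT * (term1 + term2)
t = 943*315*1000/28.9 * (0.0002717391304 + 0.00009889240506)
t = 3809 s

3809


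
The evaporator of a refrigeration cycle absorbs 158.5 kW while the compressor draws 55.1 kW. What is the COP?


COP = Q_evap / W
COP = 158.5 / 55.1
COP = 2.877

2.877


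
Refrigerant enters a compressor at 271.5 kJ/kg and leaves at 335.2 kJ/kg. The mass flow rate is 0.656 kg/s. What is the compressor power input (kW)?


dh = 335.2 - 271.5 = 63.7 kJ/kg
W = m_dot * dh = 0.656 * 63.7 = 41.79 kW

41.79


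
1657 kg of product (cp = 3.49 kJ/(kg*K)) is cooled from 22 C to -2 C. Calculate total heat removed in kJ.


dT = 22 - (-2) = 24 K
Q = m * cp * dT = 1657 * 3.49 * 24
Q = 138790 kJ

138790


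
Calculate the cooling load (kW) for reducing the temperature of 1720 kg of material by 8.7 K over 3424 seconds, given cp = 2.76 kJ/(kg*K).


Q = m * cp * dT / t
Q = 1720 * 2.76 * 8.7 / 3424
Q = 12.062 kW

12.062


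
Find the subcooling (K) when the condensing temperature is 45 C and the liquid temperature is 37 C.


Subcooling = T_cond - T_liquid
Subcooling = 45 - 37
Subcooling = 8 K

8


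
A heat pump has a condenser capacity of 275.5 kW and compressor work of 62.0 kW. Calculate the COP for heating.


COP_hp = Q_cond / W
COP_hp = 275.5 / 62.0
COP_hp = 4.444

4.444


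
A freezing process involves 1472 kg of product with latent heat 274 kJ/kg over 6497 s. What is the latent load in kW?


Q_lat = m * h_fg / t
Q_lat = 1472 * 274 / 6497
Q_lat = 62.08 kW

62.08


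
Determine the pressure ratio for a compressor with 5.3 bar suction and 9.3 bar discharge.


PR = P_high / P_low
PR = 9.3 / 5.3
PR = 1.755

1.755


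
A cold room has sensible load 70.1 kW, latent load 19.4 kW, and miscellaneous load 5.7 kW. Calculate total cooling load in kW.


Q_total = Q_s + Q_l + Q_misc
Q_total = 70.1 + 19.4 + 5.7
Q_total = 95.2 kW

95.2


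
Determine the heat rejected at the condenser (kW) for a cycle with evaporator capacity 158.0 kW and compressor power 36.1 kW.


Q_cond = Q_evap + W
Q_cond = 158.0 + 36.1
Q_cond = 194.1 kW

194.1


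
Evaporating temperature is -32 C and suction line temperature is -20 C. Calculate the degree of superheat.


Superheat = T_suction - T_evap
Superheat = -20 - (-32)
Superheat = 12 K

12


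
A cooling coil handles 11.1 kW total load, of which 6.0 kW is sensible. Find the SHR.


SHR = Q_sensible / Q_total
SHR = 6.0 / 11.1
SHR = 0.541

0.541


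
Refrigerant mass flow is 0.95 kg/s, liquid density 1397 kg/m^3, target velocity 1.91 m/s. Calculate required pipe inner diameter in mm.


A = m_dot / (rho * v) = 0.95 / (1397 * 1.91) = 0.0003560359334 m^2
d = sqrt(4*A/pi) * 1000
d = 21.3 mm

21.3


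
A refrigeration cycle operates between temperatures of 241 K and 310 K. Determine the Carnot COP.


dT = 310 - 241 = 69 K
COP_carnot = T_cold / dT = 241 / 69
COP_carnot = 3.493

3.493


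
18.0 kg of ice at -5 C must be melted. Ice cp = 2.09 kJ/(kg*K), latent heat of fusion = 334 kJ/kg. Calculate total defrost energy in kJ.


Sensible heat = cp * dT = 2.09 * 5 = 10.45 kJ/kg
Total per kg = 10.45 + 334 = 344.45 kJ/kg
Q = m * total = 18.0 * 344.45
Q = 6200.1 kJ

6200.1


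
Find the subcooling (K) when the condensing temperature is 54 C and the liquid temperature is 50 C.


Subcooling = T_cond - T_liquid
Subcooling = 54 - 50
Subcooling = 4 K

4


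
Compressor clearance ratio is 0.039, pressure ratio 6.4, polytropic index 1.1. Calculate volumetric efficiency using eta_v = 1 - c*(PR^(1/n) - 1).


PR^(1/n) = 6.4^(1/1.1) = 5.40618478
eta_v = 1 - 0.039 * (5.40618478 - 1)
eta_v = 0.8282

0.8282


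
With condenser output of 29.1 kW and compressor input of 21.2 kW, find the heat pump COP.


COP_hp = Q_cond / W
COP_hp = 29.1 / 21.2
COP_hp = 1.373

1.373


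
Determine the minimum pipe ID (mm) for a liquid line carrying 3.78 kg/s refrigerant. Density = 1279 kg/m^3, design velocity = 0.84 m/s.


A = m_dot / (rho * v) = 3.78 / (1279 * 0.84) = 0.003518373729 m^2
d = sqrt(4*A/pi) * 1000
d = 66.9 mm

66.9


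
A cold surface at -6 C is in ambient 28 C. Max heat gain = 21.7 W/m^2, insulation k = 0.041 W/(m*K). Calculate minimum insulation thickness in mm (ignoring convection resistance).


dT = 28 - (-6) = 34 K
thickness = k * dT / q_max * 1000
thickness = 0.041 * 34 / 21.7 * 1000
thickness = 64.2 mm

64.2


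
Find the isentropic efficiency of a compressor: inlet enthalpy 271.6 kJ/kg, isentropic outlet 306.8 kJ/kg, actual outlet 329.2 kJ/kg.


dh_ideal = 306.8 - 271.6 = 35.2 kJ/kg
dh_actual = 329.2 - 271.6 = 57.6 kJ/kg
eta_s = dh_ideal / dh_actual = 35.2 / 57.6
eta_s = 0.6111

0.6111


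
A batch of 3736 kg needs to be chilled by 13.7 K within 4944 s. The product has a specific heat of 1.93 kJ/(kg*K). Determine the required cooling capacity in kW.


Q = m * cp * dT / t
Q = 3736 * 1.93 * 13.7 / 4944
Q = 19.98 kW

19.98


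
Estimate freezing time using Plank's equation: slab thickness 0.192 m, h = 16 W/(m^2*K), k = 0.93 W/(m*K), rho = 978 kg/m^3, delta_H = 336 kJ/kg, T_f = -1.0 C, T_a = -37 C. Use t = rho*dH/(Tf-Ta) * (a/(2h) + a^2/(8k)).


dT = -1.0 - (-37) = 36.0 K
term1 = a/(2h) = 0.192/(2*16) = 0.006
term2 = a^2/(8k) = 0.192^2/(8*0.93) = 0.00495483871
t = rho*dH*1000/dT * (term1 + term2)
t = 978*336*1000/36.0 * (0.006 + 0.00495483871)
t = 99996 s

99996


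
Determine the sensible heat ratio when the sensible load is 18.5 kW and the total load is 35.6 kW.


SHR = Q_sensible / Q_total
SHR = 18.5 / 35.6
SHR = 0.52

0.52


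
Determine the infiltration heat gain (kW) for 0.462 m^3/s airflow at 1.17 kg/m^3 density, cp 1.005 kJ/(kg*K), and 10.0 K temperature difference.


Q = V_dot * rho * cp * dT
Q = 0.462 * 1.17 * 1.005 * 10.0
Q = 5.432 kW

5.432


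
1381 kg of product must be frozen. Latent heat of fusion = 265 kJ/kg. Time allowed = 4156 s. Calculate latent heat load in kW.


Q_lat = m * h_fg / t
Q_lat = 1381 * 265 / 4156
Q_lat = 88.06 kW

88.06


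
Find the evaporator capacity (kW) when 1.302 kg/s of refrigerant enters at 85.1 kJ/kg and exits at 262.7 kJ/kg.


dh = 262.7 - 85.1 = 177.6 kJ/kg
Q_evap = m_dot * dh = 1.302 * 177.6
Q_evap = 231.24 kW

231.24


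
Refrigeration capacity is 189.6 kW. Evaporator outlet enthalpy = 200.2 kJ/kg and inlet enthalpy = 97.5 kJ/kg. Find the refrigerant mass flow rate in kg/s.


dh = 200.2 - 97.5 = 102.7 kJ/kg
m_dot = Q / dh = 189.6 / 102.7 = 1.8462 kg/s

1.8462


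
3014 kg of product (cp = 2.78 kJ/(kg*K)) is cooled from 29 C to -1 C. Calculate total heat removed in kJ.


dT = 29 - (-1) = 30 K
Q = m * cp * dT = 3014 * 2.78 * 30
Q = 251368 kJ

251368


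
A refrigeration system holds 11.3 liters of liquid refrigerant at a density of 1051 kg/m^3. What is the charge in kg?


Charge = V * rho / 1000
Charge = 11.3 * 1051 / 1000
Charge = 11.88 kg

11.88


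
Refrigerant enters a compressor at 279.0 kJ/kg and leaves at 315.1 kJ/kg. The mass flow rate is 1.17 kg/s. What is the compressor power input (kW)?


dh = 315.1 - 279.0 = 36.1 kJ/kg
W = m_dot * dh = 1.17 * 36.1 = 42.24 kW

42.24


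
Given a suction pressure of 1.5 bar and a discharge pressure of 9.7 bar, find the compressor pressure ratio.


PR = P_high / P_low
PR = 9.7 / 1.5
PR = 6.467

6.467


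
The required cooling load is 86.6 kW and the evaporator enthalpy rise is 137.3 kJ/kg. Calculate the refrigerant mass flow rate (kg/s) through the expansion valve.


m_dot = Q / dh
m_dot = 86.6 / 137.3
m_dot = 0.6307 kg/s

0.6307


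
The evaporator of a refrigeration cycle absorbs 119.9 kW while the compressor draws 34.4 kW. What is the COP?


COP = Q_evap / W
COP = 119.9 / 34.4
COP = 3.485

3.485


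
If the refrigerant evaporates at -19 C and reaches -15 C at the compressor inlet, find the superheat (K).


Superheat = T_suction - T_evap
Superheat = -15 - (-19)
Superheat = 4 K

4


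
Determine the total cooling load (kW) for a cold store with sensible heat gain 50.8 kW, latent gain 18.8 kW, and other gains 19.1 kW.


Q_total = Q_s + Q_l + Q_misc
Q_total = 50.8 + 18.8 + 19.1
Q_total = 88.7 kW

88.7


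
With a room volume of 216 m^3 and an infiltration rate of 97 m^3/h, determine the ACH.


ACH = flow / volume
ACH = 97 / 216
ACH = 0.449

0.449


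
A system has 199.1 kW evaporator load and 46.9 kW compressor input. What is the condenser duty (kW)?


Q_cond = Q_evap + W
Q_cond = 199.1 + 46.9
Q_cond = 246.0 kW

246.0


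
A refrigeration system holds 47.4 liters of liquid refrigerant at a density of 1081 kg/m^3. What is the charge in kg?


Charge = V * rho / 1000
Charge = 47.4 * 1081 / 1000
Charge = 51.24 kg

51.24


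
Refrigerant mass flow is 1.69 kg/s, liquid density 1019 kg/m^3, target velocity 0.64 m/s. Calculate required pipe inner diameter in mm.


A = m_dot / (rho * v) = 1.69 / (1019 * 0.64) = 0.002591388616 m^2
d = sqrt(4*A/pi) * 1000
d = 57.4 mm

57.4


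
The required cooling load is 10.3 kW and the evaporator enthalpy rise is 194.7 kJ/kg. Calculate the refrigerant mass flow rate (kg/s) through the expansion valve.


m_dot = Q / dh
m_dot = 10.3 / 194.7
m_dot = 0.0529 kg/s

0.0529


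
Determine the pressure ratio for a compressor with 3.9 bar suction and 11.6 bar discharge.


PR = P_high / P_low
PR = 11.6 / 3.9
PR = 2.974

2.974


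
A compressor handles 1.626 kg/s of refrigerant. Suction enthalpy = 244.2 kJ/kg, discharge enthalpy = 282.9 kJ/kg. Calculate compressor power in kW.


dh = 282.9 - 244.2 = 38.7 kJ/kg
W = m_dot * dh = 1.626 * 38.7 = 62.93 kW

62.93


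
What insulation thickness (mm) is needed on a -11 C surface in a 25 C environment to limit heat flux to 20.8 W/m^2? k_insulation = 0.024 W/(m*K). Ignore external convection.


dT = 25 - (-11) = 36 K
thickness = k * dT / q_max * 1000
thickness = 0.024 * 36 / 20.8 * 1000
thickness = 41.5 mm

41.5


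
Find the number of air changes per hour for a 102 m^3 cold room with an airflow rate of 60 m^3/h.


ACH = flow / volume
ACH = 60 / 102
ACH = 0.588

0.588


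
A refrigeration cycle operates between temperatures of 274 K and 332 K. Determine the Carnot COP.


dT = 332 - 274 = 58 K
COP_carnot = T_cold / dT = 274 / 58
COP_carnot = 4.724

4.724


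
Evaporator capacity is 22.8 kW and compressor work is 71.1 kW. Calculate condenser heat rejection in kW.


Q_cond = Q_evap + W
Q_cond = 22.8 + 71.1
Q_cond = 93.9 kW

93.9


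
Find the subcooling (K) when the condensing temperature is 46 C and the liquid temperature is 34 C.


Subcooling = T_cond - T_liquid
Subcooling = 46 - 34
Subcooling = 12 K

12


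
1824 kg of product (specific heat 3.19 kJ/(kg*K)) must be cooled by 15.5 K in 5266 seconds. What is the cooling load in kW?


Q = m * cp * dT / t
Q = 1824 * 3.19 * 15.5 / 5266
Q = 17.126 kW

17.126


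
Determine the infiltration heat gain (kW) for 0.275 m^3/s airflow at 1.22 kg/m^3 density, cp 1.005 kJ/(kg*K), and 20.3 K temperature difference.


Q = V_dot * rho * cp * dT
Q = 0.275 * 1.22 * 1.005 * 20.3
Q = 6.845 kW

6.845


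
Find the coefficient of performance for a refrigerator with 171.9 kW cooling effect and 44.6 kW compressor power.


COP = Q_evap / W
COP = 171.9 / 44.6
COP = 3.854

3.854


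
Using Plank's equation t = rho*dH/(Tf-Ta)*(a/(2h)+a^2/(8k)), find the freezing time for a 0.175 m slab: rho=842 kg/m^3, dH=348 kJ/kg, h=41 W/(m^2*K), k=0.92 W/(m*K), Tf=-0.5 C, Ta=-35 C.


dT = -0.5 - (-35) = 34.5 K
term1 = a/(2h) = 0.175/(2*41) = 0.002134146341
term2 = a^2/(8k) = 0.175^2/(8*0.92) = 0.004161005435
t = rho*dH*1000/dT * (term1 + term2)
t = 842*348*1000/34.5 * (0.002134146341 + 0.004161005435)
t = 53466 s

53466


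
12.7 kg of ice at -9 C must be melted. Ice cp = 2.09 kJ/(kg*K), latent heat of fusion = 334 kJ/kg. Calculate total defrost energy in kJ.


Sensible heat = cp * dT = 2.09 * 9 = 18.81 kJ/kg
Total per kg = 18.81 + 334 = 352.81 kJ/kg
Q = m * total = 12.7 * 352.81
Q = 4480.7 kJ

4480.7


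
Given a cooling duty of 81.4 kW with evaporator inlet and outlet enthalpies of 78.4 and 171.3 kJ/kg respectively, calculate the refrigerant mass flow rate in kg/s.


dh = 171.3 - 78.4 = 92.9 kJ/kg
m_dot = Q / dh = 81.4 / 92.9 = 0.8762 kg/s

0.8762


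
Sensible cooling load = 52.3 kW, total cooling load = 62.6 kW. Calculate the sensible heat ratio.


SHR = Q_sensible / Q_total
SHR = 52.3 / 62.6
SHR = 0.835

0.835


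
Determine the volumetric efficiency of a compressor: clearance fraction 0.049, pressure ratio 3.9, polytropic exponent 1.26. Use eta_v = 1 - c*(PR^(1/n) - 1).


PR^(1/n) = 3.9^(1/1.26) = 2.94509219
eta_v = 1 - 0.049 * (2.94509219 - 1)
eta_v = 0.9047

0.9047


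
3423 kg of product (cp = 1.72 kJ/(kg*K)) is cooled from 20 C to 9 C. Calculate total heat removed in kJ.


dT = 20 - (9) = 11 K
Q = m * cp * dT = 3423 * 1.72 * 11
Q = 64763 kJ

64763


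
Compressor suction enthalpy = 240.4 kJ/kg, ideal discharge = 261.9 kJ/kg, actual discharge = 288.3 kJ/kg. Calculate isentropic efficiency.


dh_ideal = 261.9 - 240.4 = 21.5 kJ/kg
dh_actual = 288.3 - 240.4 = 47.9 kJ/kg
eta_s = dh_ideal / dh_actual = 21.5 / 47.9
eta_s = 0.4489

0.4489


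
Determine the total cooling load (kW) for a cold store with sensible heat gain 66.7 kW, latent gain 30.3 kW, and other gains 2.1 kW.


Q_total = Q_s + Q_l + Q_misc
Q_total = 66.7 + 30.3 + 2.1
Q_total = 99.1 kW

99.1


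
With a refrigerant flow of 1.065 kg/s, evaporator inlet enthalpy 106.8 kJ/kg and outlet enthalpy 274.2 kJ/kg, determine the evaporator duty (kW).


dh = 274.2 - 106.8 = 167.4 kJ/kg
Q_evap = m_dot * dh = 1.065 * 167.4
Q_evap = 178.28 kW

178.28


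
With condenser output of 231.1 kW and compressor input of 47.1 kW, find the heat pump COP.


COP_hp = Q_cond / W
COP_hp = 231.1 / 47.1
COP_hp = 4.907

4.907


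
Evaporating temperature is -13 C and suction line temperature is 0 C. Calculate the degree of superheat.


Superheat = T_suction - T_evap
Superheat = 0 - (-13)
Superheat = 13 K

13


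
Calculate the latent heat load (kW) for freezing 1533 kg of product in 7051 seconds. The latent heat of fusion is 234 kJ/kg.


Q_lat = m * h_fg / t
Q_lat = 1533 * 234 / 7051
Q_lat = 50.88 kW

50.88


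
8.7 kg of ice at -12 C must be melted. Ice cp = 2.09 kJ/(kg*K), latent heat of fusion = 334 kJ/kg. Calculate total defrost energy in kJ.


Sensible heat = cp * dT = 2.09 * 12 = 25.08 kJ/kg
Total per kg = 25.08 + 334 = 359.08 kJ/kg
Q = m * total = 8.7 * 359.08
Q = 3124.0 kJ

3124.0


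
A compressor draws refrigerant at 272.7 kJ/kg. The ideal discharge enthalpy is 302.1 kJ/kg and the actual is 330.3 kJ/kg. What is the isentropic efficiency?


dh_ideal = 302.1 - 272.7 = 29.4 kJ/kg
dh_actual = 330.3 - 272.7 = 57.6 kJ/kg
eta_s = dh_ideal / dh_actual = 29.4 / 57.6
eta_s = 0.5104

0.5104


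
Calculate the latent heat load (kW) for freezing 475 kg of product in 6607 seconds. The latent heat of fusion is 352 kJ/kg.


Q_lat = m * h_fg / t
Q_lat = 475 * 352 / 6607
Q_lat = 25.31 kW

25.31


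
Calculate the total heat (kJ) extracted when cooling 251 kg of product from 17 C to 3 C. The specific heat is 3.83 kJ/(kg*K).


dT = 17 - (3) = 14 K
Q = m * cp * dT = 251 * 3.83 * 14
Q = 13459 kJ

13459


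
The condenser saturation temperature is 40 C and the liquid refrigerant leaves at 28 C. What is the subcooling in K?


Subcooling = T_cond - T_liquid
Subcooling = 40 - 28
Subcooling = 12 K

12


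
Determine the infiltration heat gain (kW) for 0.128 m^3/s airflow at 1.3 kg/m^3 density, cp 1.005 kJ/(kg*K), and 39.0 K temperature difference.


Q = V_dot * rho * cp * dT
Q = 0.128 * 1.3 * 1.005 * 39.0
Q = 6.522 kW

6.522


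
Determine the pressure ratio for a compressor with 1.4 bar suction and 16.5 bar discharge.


PR = P_high / P_low
PR = 16.5 / 1.4
PR = 11.786

11.786


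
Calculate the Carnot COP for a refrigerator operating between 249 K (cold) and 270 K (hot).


dT = 270 - 249 = 21 K
COP_carnot = T_cold / dT = 249 / 21
COP_carnot = 11.857

11.857


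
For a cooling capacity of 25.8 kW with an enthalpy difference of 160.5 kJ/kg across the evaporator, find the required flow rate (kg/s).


m_dot = Q / dh
m_dot = 25.8 / 160.5
m_dot = 0.1607 kg/s

0.1607


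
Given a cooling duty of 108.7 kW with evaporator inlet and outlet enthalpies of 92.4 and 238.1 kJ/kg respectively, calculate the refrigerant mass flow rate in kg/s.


dh = 238.1 - 92.4 = 145.7 kJ/kg
m_dot = Q / dh = 108.7 / 145.7 = 0.7461 kg/s

0.7461


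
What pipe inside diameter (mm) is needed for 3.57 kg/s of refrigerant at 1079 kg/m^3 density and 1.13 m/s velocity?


A = m_dot / (rho * v) = 3.57 / (1079 * 1.13) = 0.002927981497 m^2
d = sqrt(4*A/pi) * 1000
d = 61.1 mm

61.1


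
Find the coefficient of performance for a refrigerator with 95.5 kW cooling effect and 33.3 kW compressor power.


COP = Q_evap / W
COP = 95.5 / 33.3
COP = 2.868

2.868


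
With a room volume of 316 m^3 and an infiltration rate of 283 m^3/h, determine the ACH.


ACH = flow / volume
ACH = 283 / 316
ACH = 0.896

0.896


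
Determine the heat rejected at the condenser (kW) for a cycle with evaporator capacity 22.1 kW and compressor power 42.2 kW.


Q_cond = Q_evap + W
Q_cond = 22.1 + 42.2
Q_cond = 64.3 kW

64.3


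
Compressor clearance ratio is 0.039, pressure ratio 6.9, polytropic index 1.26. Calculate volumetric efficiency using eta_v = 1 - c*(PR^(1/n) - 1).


PR^(1/n) = 6.9^(1/1.26) = 4.63183678
eta_v = 1 - 0.039 * (4.63183678 - 1)
eta_v = 0.8584

0.8584


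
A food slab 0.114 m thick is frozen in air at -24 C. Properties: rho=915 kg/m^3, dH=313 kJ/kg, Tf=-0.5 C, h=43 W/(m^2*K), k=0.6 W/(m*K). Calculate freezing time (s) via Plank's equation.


dT = -0.5 - (-24) = 23.5 K
term1 = a/(2h) = 0.114/(2*43) = 0.001325581395
term2 = a^2/(8k) = 0.114^2/(8*0.6) = 0.0027075
t = rho*dH*1000/dT * (term1 + term2)
t = 915*313*1000/23.5 * (0.001325581395 + 0.0027075)
t = 49151 s

49151


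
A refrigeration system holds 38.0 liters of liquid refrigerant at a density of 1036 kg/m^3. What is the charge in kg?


Charge = V * rho / 1000
Charge = 38.0 * 1036 / 1000
Charge = 39.37 kg

39.37


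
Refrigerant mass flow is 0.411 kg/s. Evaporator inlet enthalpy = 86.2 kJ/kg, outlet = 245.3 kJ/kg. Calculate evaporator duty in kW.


dh = 245.3 - 86.2 = 159.1 kJ/kg
Q_evap = m_dot * dh = 0.411 * 159.1
Q_evap = 65.39 kW

65.39


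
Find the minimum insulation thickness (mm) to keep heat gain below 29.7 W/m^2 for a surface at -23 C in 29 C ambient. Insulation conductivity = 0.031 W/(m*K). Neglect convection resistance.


dT = 29 - (-23) = 52 K
thickness = k * dT / q_max * 1000
thickness = 0.031 * 52 / 29.7 * 1000
thickness = 54.3 mm

54.3


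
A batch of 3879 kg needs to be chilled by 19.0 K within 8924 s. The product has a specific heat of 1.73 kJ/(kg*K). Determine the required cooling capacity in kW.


Q = m * cp * dT / t
Q = 3879 * 1.73 * 19.0 / 8924
Q = 14.288 kW

14.288


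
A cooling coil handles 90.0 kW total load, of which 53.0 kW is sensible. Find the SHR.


SHR = Q_sensible / Q_total
SHR = 53.0 / 90.0
SHR = 0.589

0.589


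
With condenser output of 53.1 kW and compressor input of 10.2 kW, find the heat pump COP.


COP_hp = Q_cond / W
COP_hp = 53.1 / 10.2
COP_hp = 5.206

5.206


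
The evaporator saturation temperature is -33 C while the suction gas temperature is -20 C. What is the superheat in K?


Superheat = T_suction - T_evap
Superheat = -20 - (-33)
Superheat = 13 K

13


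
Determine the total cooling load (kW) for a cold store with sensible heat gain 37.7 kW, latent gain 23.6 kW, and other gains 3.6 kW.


Q_total = Q_s + Q_l + Q_misc
Q_total = 37.7 + 23.6 + 3.6
Q_total = 64.9 kW

64.9


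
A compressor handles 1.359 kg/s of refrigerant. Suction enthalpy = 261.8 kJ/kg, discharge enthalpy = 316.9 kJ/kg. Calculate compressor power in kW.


dh = 316.9 - 261.8 = 55.1 kJ/kg
W = m_dot * dh = 1.359 * 55.1 = 74.88 kW

74.88


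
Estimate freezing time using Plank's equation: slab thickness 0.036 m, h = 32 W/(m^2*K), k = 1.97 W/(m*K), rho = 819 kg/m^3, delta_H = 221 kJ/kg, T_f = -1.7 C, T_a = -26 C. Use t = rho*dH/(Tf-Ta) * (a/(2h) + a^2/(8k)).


dT = -1.7 - (-26) = 24.3 K
term1 = a/(2h) = 0.036/(2*32) = 0.0005625
term2 = a^2/(8k) = 0.036^2/(8*1.97) = 0.00008223350254
t = rho*dH*1000/dT * (term1 + term2)
t = 819*221*1000/24.3 * (0.0005625 + 0.00008223350254)
t = 4802 s

4802


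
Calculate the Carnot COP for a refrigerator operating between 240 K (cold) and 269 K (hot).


dT = 269 - 240 = 29 K
COP_carnot = T_cold / dT = 240 / 29
COP_carnot = 8.276

8.276


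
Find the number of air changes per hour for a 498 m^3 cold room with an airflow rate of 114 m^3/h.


ACH = flow / volume
ACH = 114 / 498
ACH = 0.229

0.229


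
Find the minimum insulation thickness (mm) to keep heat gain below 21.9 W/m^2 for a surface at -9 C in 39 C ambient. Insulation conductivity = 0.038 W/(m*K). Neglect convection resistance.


dT = 39 - (-9) = 48 K
thickness = k * dT / q_max * 1000
thickness = 0.038 * 48 / 21.9 * 1000
thickness = 83.3 mm

83.3


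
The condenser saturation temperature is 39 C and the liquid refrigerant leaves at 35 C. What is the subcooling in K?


Subcooling = T_cond - T_liquid
Subcooling = 39 - 35
Subcooling = 4 K

4


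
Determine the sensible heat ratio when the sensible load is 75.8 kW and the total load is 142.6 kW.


SHR = Q_sensible / Q_total
SHR = 75.8 / 142.6
SHR = 0.532

0.532


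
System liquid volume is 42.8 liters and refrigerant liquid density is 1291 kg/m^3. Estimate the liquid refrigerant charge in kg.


Charge = V * rho / 1000
Charge = 42.8 * 1291 / 1000
Charge = 55.25 kg

55.25


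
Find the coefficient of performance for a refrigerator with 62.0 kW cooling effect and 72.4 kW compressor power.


COP = Q_evap / W
COP = 62.0 / 72.4
COP = 0.856

0.856


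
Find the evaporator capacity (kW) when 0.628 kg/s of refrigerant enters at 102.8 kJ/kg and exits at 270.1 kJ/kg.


dh = 270.1 - 102.8 = 167.3 kJ/kg
Q_evap = m_dot * dh = 0.628 * 167.3
Q_evap = 105.06 kW

105.06


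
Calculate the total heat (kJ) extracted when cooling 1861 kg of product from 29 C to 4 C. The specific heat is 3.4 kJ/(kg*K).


dT = 29 - (4) = 25 K
Q = m * cp * dT = 1861 * 3.4 * 25
Q = 158185 kJ

158185


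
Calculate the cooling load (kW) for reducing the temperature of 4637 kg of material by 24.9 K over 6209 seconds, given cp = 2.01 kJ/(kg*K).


Q = m * cp * dT / t
Q = 4637 * 2.01 * 24.9 / 6209
Q = 37.378 kW

37.378


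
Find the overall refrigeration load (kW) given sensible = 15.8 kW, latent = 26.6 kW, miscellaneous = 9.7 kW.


Q_total = Q_s + Q_l + Q_misc
Q_total = 15.8 + 26.6 + 9.7
Q_total = 52.1 kW

52.1


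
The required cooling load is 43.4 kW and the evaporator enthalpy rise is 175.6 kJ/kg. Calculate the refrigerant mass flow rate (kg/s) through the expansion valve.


m_dot = Q / dh
m_dot = 43.4 / 175.6
m_dot = 0.2472 kg/s

0.2472


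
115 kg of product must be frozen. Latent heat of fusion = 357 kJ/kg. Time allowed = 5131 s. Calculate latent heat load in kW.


Q_lat = m * h_fg / t
Q_lat = 115 * 357 / 5131
Q_lat = 8.0 kW

8.0


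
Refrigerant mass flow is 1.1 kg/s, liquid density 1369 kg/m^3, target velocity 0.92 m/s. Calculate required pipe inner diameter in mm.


A = m_dot / (rho * v) = 1.1 / (1369 * 0.92) = 0.000873376314 m^2
d = sqrt(4*A/pi) * 1000
d = 33.3 mm

33.3


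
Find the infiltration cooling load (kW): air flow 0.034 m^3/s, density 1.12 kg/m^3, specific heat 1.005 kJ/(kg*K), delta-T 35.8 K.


Q = V_dot * rho * cp * dT
Q = 0.034 * 1.12 * 1.005 * 35.8
Q = 1.37 kW

1.37


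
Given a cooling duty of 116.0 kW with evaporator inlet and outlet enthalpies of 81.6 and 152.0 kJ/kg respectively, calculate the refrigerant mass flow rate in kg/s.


dh = 152.0 - 81.6 = 70.4 kJ/kg
m_dot = Q / dh = 116.0 / 70.4 = 1.6477 kg/s

1.6477


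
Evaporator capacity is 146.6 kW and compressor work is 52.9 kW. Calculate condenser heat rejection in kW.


Q_cond = Q_evap + W
Q_cond = 146.6 + 52.9
Q_cond = 199.5 kW

199.5


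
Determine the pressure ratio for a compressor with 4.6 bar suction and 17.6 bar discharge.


PR = P_high / P_low
PR = 17.6 / 4.6
PR = 3.826

3.826


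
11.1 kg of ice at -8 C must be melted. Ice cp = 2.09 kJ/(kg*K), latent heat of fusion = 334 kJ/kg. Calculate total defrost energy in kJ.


Sensible heat = cp * dT = 2.09 * 8 = 16.72 kJ/kg
Total per kg = 16.72 + 334 = 350.72 kJ/kg
Q = m * total = 11.1 * 350.72
Q = 3893.0 kJ

3893.0


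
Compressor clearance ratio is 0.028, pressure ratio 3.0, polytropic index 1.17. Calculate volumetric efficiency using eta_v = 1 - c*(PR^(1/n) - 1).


PR^(1/n) = 3.0^(1/1.17) = 2.557384
eta_v = 1 - 0.028 * (2.557384 - 1)
eta_v = 0.9564

0.9564


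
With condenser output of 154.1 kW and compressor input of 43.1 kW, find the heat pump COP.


COP_hp = Q_cond / W
COP_hp = 154.1 / 43.1
COP_hp = 3.575

3.575


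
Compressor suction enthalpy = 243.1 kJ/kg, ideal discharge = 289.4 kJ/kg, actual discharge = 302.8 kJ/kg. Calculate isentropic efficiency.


dh_ideal = 289.4 - 243.1 = 46.3 kJ/kg
dh_actual = 302.8 - 243.1 = 59.7 kJ/kg
eta_s = dh_ideal / dh_actual = 46.3 / 59.7
eta_s = 0.7755

0.7755


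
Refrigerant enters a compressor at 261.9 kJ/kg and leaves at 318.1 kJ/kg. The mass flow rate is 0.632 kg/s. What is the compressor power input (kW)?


dh = 318.1 - 261.9 = 56.2 kJ/kg
W = m_dot * dh = 0.632 * 56.2 = 35.52 kW

35.52


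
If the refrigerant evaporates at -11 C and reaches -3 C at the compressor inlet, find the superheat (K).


Superheat = T_suction - T_evap
Superheat = -3 - (-11)
Superheat = 8 K

8


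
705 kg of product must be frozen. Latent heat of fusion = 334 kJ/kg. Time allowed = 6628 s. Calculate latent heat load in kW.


Q_lat = m * h_fg / t
Q_lat = 705 * 334 / 6628
Q_lat = 35.53 kW

35.53


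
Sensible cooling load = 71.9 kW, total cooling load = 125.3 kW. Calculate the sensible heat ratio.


SHR = Q_sensible / Q_total
SHR = 71.9 / 125.3
SHR = 0.574

0.574


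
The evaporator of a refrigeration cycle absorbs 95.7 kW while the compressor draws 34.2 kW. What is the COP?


COP = Q_evap / W
COP = 95.7 / 34.2
COP = 2.798

2.798


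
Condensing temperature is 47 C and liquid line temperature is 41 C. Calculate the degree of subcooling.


Subcooling = T_cond - T_liquid
Subcooling = 47 - 41
Subcooling = 6 K

6


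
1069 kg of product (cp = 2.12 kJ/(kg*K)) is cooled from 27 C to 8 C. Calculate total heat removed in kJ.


dT = 27 - (8) = 19 K
Q = m * cp * dT = 1069 * 2.12 * 19
Q = 43059 kJ

43059


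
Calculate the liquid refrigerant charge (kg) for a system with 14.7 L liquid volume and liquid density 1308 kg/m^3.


Charge = V * rho / 1000
Charge = 14.7 * 1308 / 1000
Charge = 19.23 kg

19.23


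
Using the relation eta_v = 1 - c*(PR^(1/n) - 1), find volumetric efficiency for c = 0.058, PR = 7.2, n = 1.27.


PR^(1/n) = 7.2^(1/1.27) = 4.73222034
eta_v = 1 - 0.058 * (4.73222034 - 1)
eta_v = 0.7835

0.7835


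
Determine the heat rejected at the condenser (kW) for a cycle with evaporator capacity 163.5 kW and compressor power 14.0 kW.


Q_cond = Q_evap + W
Q_cond = 163.5 + 14.0
Q_cond = 177.5 kW

177.5


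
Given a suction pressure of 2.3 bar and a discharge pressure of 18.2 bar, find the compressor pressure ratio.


PR = P_high / P_low
PR = 18.2 / 2.3
PR = 7.913

7.913


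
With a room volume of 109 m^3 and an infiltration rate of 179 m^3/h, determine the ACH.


ACH = flow / volume
ACH = 179 / 109
ACH = 1.642

1.642


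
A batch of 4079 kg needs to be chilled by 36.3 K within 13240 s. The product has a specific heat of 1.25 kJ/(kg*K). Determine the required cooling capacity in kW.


Q = m * cp * dT / t
Q = 4079 * 1.25 * 36.3 / 13240
Q = 13.979 kW

13.979


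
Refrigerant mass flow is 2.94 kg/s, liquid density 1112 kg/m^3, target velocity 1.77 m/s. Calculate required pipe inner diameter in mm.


A = m_dot / (rho * v) = 2.94 / (1112 * 1.77) = 0.001493720278 m^2
d = sqrt(4*A/pi) * 1000
d = 43.6 mm

43.6


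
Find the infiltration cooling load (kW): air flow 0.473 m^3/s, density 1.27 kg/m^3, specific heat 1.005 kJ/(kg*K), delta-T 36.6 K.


Q = V_dot * rho * cp * dT
Q = 0.473 * 1.27 * 1.005 * 36.6
Q = 22.096 kW

22.096


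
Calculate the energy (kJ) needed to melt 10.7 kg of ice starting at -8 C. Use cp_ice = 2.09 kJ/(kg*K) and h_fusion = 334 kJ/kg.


Sensible heat = cp * dT = 2.09 * 8 = 16.72 kJ/kg
Total per kg = 16.72 + 334 = 350.72 kJ/kg
Q = m * total = 10.7 * 350.72
Q = 3752.7 kJ

3752.7


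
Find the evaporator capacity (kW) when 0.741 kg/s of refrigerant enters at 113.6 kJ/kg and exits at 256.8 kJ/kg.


dh = 256.8 - 113.6 = 143.2 kJ/kg
Q_evap = m_dot * dh = 0.741 * 143.2
Q_evap = 106.11 kW

106.11


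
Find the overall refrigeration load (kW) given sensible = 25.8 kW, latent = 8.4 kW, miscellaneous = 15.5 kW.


Q_total = Q_s + Q_l + Q_misc
Q_total = 25.8 + 8.4 + 15.5
Q_total = 49.7 kW

49.7


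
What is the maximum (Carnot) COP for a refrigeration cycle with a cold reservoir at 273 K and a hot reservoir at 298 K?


dT = 298 - 273 = 25 K
COP_carnot = T_cold / dT = 273 / 25
COP_carnot = 10.92

10.92


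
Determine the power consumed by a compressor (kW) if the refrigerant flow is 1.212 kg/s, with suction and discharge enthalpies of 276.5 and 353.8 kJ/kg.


dh = 353.8 - 276.5 = 77.3 kJ/kg
W = m_dot * dh = 1.212 * 77.3 = 93.69 kW

93.69


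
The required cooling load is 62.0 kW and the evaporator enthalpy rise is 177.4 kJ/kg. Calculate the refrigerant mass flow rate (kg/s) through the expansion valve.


m_dot = Q / dh
m_dot = 62.0 / 177.4
m_dot = 0.3495 kg/s

0.3495


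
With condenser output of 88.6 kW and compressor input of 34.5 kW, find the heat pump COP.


COP_hp = Q_cond / W
COP_hp = 88.6 / 34.5
COP_hp = 2.568

2.568


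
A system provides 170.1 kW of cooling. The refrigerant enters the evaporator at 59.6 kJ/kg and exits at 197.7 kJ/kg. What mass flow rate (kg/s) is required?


dh = 197.7 - 59.6 = 138.1 kJ/kg
m_dot = Q / dh = 170.1 / 138.1 = 1.2317 kg/s

1.2317


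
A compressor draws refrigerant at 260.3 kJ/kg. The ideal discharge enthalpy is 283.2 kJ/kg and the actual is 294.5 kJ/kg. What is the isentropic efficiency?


dh_ideal = 283.2 - 260.3 = 22.9 kJ/kg
dh_actual = 294.5 - 260.3 = 34.2 kJ/kg
eta_s = dh_ideal / dh_actual = 22.9 / 34.2
eta_s = 0.6696

0.6696
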